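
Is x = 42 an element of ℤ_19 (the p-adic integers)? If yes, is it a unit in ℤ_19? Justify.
x ∈ ℤ_19^× (unit); v_19(x) = 0

ℤ_19 = {x ∈ ℚ_19 : v_19(x) ≥ 0} and ℤ_19^× = {x ∈ ℤ_19 : v_19(x) = 0}. Here v_19(42) = v_19(num) − v_19(den) = 0; compare against these criteria.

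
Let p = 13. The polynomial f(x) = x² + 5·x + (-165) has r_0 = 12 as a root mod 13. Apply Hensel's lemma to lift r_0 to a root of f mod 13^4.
r_3 = 19096 (mod 28561)

Hensel: r_{i+1} = r_i − f(r_i)·(f′(r_i))^{-1} mod 13^{i+2}, f′(x) = 2x + 5. Iterate:
  r_0 = 12 (mod 13)
  r_1 = 168 (mod 169)
  r_2 = 1520 (mod 2197)
  r_3 = 19096 (mod 28561)
Final: r = 19096 satisfies f(r) ≡ 0 mod 13^4.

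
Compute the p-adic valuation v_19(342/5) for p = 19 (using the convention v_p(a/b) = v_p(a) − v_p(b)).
v_19(342/5) = 1

Factor powers of 19 from the numerator and denominator of the reduced fraction: 342 = 19^1 · 18 and 5 = 19^0 · 5. Apply v_p(a/b) = v_p(a) − v_p(b): v_19(342/5) = 1 − 0 = 1.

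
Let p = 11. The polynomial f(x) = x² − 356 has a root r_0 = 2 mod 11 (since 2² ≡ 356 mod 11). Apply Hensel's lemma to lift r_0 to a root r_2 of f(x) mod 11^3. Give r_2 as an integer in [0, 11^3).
r_2 = 816 (mod 1331)

Hensel's recurrence: r_{i+1} = r_i − f(r_i)·(f′(r_i))^{-1} mod 11^{i+2}, with f′(x) = 2x. Iterate:
  r_0 = 2 (mod 11)
  r_1 = 90 (mod 121)
  r_2 = 816 (mod 1331)
Final: r_2 = 816, and one checks f(r_2) ≡ 0 mod 11^3.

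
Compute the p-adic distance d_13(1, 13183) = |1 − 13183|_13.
d_13(1, 13183) = 1/2197

Step 1 — x − y = 1 − 13183 = -13182. Step 2 — v_13(-13182) = 3 (factor: -13182 = −(13^3 · 6); the sign does not affect v_p). Step 3 — |x − y|_13 = 13^{-3} = 1/2197.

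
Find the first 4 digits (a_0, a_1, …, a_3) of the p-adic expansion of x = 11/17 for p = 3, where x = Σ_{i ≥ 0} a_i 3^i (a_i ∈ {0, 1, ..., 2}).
(a_0, …, a_3) = (1, 2, 0, 1)

v_3(11/17) = 0 (numerator and denominator both coprime to 3), so x ∈ ℤ_3^×. Compute digits iteratively via a_i = x_i mod 3, x_{i+1} = (x_i − a_i)/3, with x_0 = x:
  x_0 = 11/17;  a_0 = 1;  x_1 = (x_0 − 1)/3 = -2/17
  x_1 = -2/17;  a_1 = 2;  x_2 = (x_1 − 2)/3 = -12/17
  x_2 = -12/17;  a_2 = 0;  x_3 = (x_2 − 0)/3 = -4/17
  x_3 = -4/17;  a_3 = 1;  x_4 = (x_3 − 1)/3 = -7/17
Digits: (1, 2, 0, 1).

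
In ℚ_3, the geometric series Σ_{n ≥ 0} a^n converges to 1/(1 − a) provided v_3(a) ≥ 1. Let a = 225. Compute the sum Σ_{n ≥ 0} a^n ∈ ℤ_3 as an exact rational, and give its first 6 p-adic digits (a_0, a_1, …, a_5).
Σ a^n = 1/(1 − a) = -1/224;  first 6 digits = (1, 0, 1, 2, 0, 2)

v_3(a) = 2 ≥ 1, so the series converges in ℤ_3 to 1/(1 − a) = 1/(1 − 225) = -1/224. Expand this rational in ℤ_3: compute digits iteratively via d_i = x_i mod 3, x_{i+1} = (x_i − d_i)/3. The first 6 digits are (1, 0, 1, 2, 0, 2).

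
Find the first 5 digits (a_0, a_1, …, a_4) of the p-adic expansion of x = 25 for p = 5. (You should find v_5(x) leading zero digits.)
(a_0, …, a_4) = (0, 0, 1, 0, 0)

v_5(25) = 2, so a_0 = ... = a_1 = 0. Factor out: x = 5^2 · u with u = 1 a unit in ℤ_5. Expand u iteratively via a_{v+i} = u_i mod 5, u_{i+1} = (u_i − a_{v+i})/5:
  u_0 = 1;  a_2 = 1;  u_1 = (u_0 − 1)/5 = 0
  u_1 = 0;  a_3 = 0;  u_2 = (u_1 − 0)/5 = 0
  u_2 = 0;  a_4 = 0;  u_3 = (u_2 − 0)/5 = 0
Digits: (0, 0, 1, 0, 0).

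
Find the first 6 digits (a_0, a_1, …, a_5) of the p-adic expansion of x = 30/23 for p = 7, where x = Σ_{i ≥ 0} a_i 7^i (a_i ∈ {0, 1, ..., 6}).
(a_0, …, a_5) = (1, 4, 4, 3, 1, 1)

v_7(30/23) = 0 (numerator and denominator both coprime to 7), so x ∈ ℤ_7^×. Compute digits iteratively via a_i = x_i mod 7, x_{i+1} = (x_i − a_i)/7, with x_0 = x:
  x_0 = 30/23;  a_0 = 1;  x_1 = (x_0 − 1)/7 = 1/23
  x_1 = 1/23;  a_1 = 4;  x_2 = (x_1 − 4)/7 = -13/23
  x_2 = -13/23;  a_2 = 4;  x_3 = (x_2 − 4)/7 = -15/23
  x_3 = -15/23;  a_3 = 3;  x_4 = (x_3 − 3)/7 = -12/23
  x_4 = -12/23;  a_4 = 1;  x_5 = (x_4 − 1)/7 = -5/23
  x_5 = -5/23;  a_5 = 1;  x_6 = (x_5 − 1)/7 = -4/23
Digits: (1, 4, 4, 3, 1, 1).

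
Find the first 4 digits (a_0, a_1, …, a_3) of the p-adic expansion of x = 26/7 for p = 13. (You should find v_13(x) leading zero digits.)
(a_0, …, a_3) = (0, 4, 9, 3)

v_13(26/7) = 1, so a_0 = ... = a_0 = 0. Factor out: x = 13^1 · u with u = 2/7 a unit in ℤ_13. Expand u iteratively via a_{v+i} = u_i mod 13, u_{i+1} = (u_i − a_{v+i})/13:
  u_0 = 2/7;  a_1 = 4;  u_1 = (u_0 − 4)/13 = -2/7
  u_1 = -2/7;  a_2 = 9;  u_2 = (u_1 − 9)/13 = -5/7
  u_2 = -5/7;  a_3 = 3;  u_3 = (u_2 − 3)/13 = -2/7
Digits: (0, 4, 9, 3).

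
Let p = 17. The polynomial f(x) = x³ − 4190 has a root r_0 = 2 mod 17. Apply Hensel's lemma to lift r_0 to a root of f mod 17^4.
r_3 = 21303 (mod 83521)

Hensel: r_{i+1} = r_i − f(r_i)/f′(r_i) mod 17^{i+2}, where f′(x) = 3x². Iterate:
  r_0 = 2 (mod 17)
  r_1 = 206 (mod 289)
  r_2 = 1651 (mod 4913)
  r_3 = 21303 (mod 83521)
Final: r = 21303 with f(r) ≡ 0 mod 17^4.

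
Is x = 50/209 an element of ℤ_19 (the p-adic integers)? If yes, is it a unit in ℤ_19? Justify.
x ∉ ℤ_19 (v_19(x) = -1 < 0)

ℤ_19 = {x ∈ ℚ_19 : v_19(x) ≥ 0} and ℤ_19^× = {x ∈ ℤ_19 : v_19(x) = 0}. Here v_19(50/209) = v_19(num) − v_19(den) = -1; compare against these criteria.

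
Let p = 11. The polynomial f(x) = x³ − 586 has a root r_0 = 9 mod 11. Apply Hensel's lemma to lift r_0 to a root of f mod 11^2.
r_1 = 108 (mod 121)

Hensel: r_{i+1} = r_i − f(r_i)/f′(r_i) mod 11^{i+2}, where f′(x) = 3x². Iterate:
  r_0 = 9 (mod 11)
  r_1 = 108 (mod 121)
Final: r = 108 with f(r) ≡ 0 mod 11^2.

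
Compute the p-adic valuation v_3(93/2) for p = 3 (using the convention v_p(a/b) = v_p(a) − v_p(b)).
v_3(93/2) = 1

Factor powers of 3 from the numerator and denominator of the reduced fraction: 93 = 3^1 · 31 and 2 = 3^0 · 2. Apply v_p(a/b) = v_p(a) − v_p(b): v_3(93/2) = 1 − 0 = 1.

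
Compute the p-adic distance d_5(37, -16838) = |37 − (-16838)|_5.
d_5(37, -16838) = 1/625

Step 1 — x − y = 37 − (-16838) = 16875. Step 2 — v_5(16875) = 4 (factor: 16875 = (5^4 · 27); the sign does not affect v_p). Step 3 — |x − y|_5 = 5^{-4} = 1/625.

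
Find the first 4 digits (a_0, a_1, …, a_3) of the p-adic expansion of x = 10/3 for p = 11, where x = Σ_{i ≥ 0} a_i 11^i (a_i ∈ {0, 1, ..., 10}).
(a_0, …, a_3) = (7, 7, 3, 7)

v_11(10/3) = 0 (numerator and denominator both coprime to 11), so x ∈ ℤ_11^×. Compute digits iteratively via a_i = x_i mod 11, x_{i+1} = (x_i − a_i)/11, with x_0 = x:
  x_0 = 10/3;  a_0 = 7;  x_1 = (x_0 − 7)/11 = -1/3
  x_1 = -1/3;  a_1 = 7;  x_2 = (x_1 − 7)/11 = -2/3
  x_2 = -2/3;  a_2 = 3;  x_3 = (x_2 − 3)/11 = -1/3
  x_3 = -1/3;  a_3 = 7;  x_4 = (x_3 − 7)/11 = -2/3
Digits: (7, 7, 3, 7).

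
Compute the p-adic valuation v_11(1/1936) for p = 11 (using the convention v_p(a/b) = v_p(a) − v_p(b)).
v_11(1/1936) = -2

Factor powers of 11 from the numerator and denominator of the reduced fraction: 1 = 11^0 · 1 and 1936 = 11^2 · 16. Apply v_p(a/b) = v_p(a) − v_p(b): v_11(1/1936) = 0 − 2 = -2.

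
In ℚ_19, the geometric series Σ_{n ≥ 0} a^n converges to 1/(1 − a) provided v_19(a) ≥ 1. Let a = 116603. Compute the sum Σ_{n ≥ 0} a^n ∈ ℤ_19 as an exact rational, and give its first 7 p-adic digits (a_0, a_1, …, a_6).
Σ a^n = 1/(1 − a) = -1/116602;  first 7 digits = (1, 0, 0, 17, 0, 0, 4)

v_19(a) = 3 ≥ 1, so the series converges in ℤ_19 to 1/(1 − a) = 1/(1 − 116603) = -1/116602. Expand this rational in ℤ_19: compute digits iteratively via d_i = x_i mod 19, x_{i+1} = (x_i − d_i)/19. The first 7 digits are (1, 0, 0, 17, 0, 0, 4).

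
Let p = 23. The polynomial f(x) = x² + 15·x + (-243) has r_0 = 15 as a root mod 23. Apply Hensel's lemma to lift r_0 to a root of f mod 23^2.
r_1 = 222 (mod 529)

Hensel: r_{i+1} = r_i − f(r_i)·(f′(r_i))^{-1} mod 23^{i+2}, f′(x) = 2x + 15. Iterate:
  r_0 = 15 (mod 23)
  r_1 = 222 (mod 529)
Final: r = 222 satisfies f(r) ≡ 0 mod 23^2.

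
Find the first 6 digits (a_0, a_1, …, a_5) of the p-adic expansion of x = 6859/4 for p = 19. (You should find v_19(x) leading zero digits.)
(a_0, …, a_5) = (0, 0, 0, 5, 14, 4)

v_19(6859/4) = 3, so a_0 = ... = a_2 = 0. Factor out: x = 19^3 · u with u = 1/4 a unit in ℤ_19. Expand u iteratively via a_{v+i} = u_i mod 19, u_{i+1} = (u_i − a_{v+i})/19:
  u_0 = 1/4;  a_3 = 5;  u_1 = (u_0 − 5)/19 = -1/4
  u_1 = -1/4;  a_4 = 14;  u_2 = (u_1 − 14)/19 = -3/4
  u_2 = -3/4;  a_5 = 4;  u_3 = (u_2 − 4)/19 = -1/4
Digits: (0, 0, 0, 5, 14, 4).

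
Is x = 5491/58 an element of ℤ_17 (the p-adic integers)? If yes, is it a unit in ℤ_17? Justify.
x ∈ ℤ_17 but not a unit; v_17(x) = 2 > 0

ℤ_17 = {x ∈ ℚ_17 : v_17(x) ≥ 0} and ℤ_17^× = {x ∈ ℤ_17 : v_17(x) = 0}. Here v_17(5491/58) = v_17(num) − v_17(den) = 2; compare against these criteria.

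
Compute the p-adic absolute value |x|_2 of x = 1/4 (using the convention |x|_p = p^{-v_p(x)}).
|1/4|_2 = 4

Step 1 — compute v_2(x) by factoring powers of 2 out of the numerator and denominator: v_2(1/4) = -2. Step 2 — apply |x|_p = p^{-v_p(x)} = 2^{2} = 4.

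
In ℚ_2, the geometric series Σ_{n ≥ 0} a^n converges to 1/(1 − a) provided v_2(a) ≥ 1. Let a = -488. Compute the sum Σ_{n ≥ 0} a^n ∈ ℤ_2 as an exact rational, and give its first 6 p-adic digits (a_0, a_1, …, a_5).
Σ a^n = 1/(1 − a) = 1/489;  first 6 digits = (1, 0, 0, 1, 1, 0)

v_2(a) = 3 ≥ 1, so the series converges in ℤ_2 to 1/(1 − a) = 1/(1 − (-488)) = 1/489. Expand this rational in ℤ_2: compute digits iteratively via d_i = x_i mod 2, x_{i+1} = (x_i − d_i)/2. The first 6 digits are (1, 0, 0, 1, 1, 0).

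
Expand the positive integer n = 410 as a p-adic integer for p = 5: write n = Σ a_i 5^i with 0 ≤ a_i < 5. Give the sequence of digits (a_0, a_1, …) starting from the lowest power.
(a_0, a_1, …) = (0, 2, 1, 3)

Repeated division by 5 gives the digits low-to-high: 410 = 2·5^1 + 1·5^2 + 3·5^3. Digit sequence: (0, 2, 1, 3).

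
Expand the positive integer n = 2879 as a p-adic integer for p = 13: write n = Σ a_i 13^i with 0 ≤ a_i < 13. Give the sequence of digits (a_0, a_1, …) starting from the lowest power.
(a_0, a_1, …) = (6, 0, 4, 1)

Repeated division by 13 gives the digits low-to-high: 2879 = 6 + 4·13^2 + 1·13^3. Digit sequence: (6, 0, 4, 1).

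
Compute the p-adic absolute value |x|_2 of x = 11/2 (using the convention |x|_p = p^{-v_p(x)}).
|11/2|_2 = 2

Step 1 — compute v_2(x) by factoring powers of 2 out of the numerator and denominator: v_2(11/2) = -1. Step 2 — apply |x|_p = p^{-v_p(x)} = 2^{1} = 2.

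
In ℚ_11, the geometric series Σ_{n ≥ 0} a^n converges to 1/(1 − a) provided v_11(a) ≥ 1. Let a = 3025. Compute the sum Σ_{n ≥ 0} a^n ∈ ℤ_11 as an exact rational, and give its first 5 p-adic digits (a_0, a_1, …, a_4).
Σ a^n = 1/(1 − a) = -1/3024;  first 5 digits = (1, 0, 3, 2, 9)

v_11(a) = 2 ≥ 1, so the series converges in ℤ_11 to 1/(1 − a) = 1/(1 − 3025) = -1/3024. Expand this rational in ℤ_11: compute digits iteratively via d_i = x_i mod 11, x_{i+1} = (x_i − d_i)/11. The first 5 digits are (1, 0, 3, 2, 9).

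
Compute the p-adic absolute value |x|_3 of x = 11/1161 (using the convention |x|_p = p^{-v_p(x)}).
|11/1161|_3 = 27

Step 1 — compute v_3(x) by factoring powers of 3 out of the numerator and denominator: v_3(11/1161) = -3. Step 2 — apply |x|_p = p^{-v_p(x)} = 3^{3} = 27.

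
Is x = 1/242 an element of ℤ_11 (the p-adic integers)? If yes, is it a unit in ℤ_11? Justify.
x ∉ ℤ_11 (v_11(x) = -2 < 0)

ℤ_11 = {x ∈ ℚ_11 : v_11(x) ≥ 0} and ℤ_11^× = {x ∈ ℤ_11 : v_11(x) = 0}. Here v_11(1/242) = v_11(num) − v_11(den) = -2; compare against these criteria.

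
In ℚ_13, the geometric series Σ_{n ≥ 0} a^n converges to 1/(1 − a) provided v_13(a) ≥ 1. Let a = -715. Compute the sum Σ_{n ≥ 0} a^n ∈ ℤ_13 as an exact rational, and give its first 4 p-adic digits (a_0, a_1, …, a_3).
Σ a^n = 1/(1 − a) = 1/716;  first 4 digits = (1, 10, 4, 10)

v_13(a) = 1 ≥ 1, so the series converges in ℤ_13 to 1/(1 − a) = 1/(1 − (-715)) = 1/716. Expand this rational in ℤ_13: compute digits iteratively via d_i = x_i mod 13, x_{i+1} = (x_i − d_i)/13. The first 4 digits are (1, 10, 4, 10).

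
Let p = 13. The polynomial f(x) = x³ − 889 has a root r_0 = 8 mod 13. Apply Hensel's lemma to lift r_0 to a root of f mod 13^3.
r_2 = 1854 (mod 2197)

Hensel: r_{i+1} = r_i − f(r_i)/f′(r_i) mod 13^{i+2}, where f′(x) = 3x². Iterate:
  r_0 = 8 (mod 13)
  r_1 = 164 (mod 169)
  r_2 = 1854 (mod 2197)
Final: r = 1854 with f(r) ≡ 0 mod 13^3.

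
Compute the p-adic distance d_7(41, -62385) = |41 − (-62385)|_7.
d_7(41, -62385) = 1/2401

Step 1 — x − y = 41 − (-62385) = 62426. Step 2 — v_7(62426) = 4 (factor: 62426 = (7^4 · 26); the sign does not affect v_p). Step 3 — |x − y|_7 = 7^{-4} = 1/2401.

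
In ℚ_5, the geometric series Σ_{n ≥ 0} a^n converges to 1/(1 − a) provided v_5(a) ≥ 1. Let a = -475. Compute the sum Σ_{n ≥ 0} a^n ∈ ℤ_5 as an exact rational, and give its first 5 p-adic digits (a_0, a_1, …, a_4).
Σ a^n = 1/(1 − a) = 1/476;  first 5 digits = (1, 0, 1, 1, 0)

v_5(a) = 2 ≥ 1, so the series converges in ℤ_5 to 1/(1 − a) = 1/(1 − (-475)) = 1/476. Expand this rational in ℤ_5: compute digits iteratively via d_i = x_i mod 5, x_{i+1} = (x_i − d_i)/5. The first 5 digits are (1, 0, 1, 1, 0).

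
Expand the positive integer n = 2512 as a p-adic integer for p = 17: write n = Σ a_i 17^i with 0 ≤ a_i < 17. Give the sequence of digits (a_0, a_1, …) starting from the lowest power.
(a_0, a_1, …) = (13, 11, 8)

Repeated division by 17 gives the digits low-to-high: 2512 = 13 + 11·17^1 + 8·17^2. Digit sequence: (13, 11, 8).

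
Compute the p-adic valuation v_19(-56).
v_19(-56) = 0

v_19(n) is the largest exponent k such that 19^k divides n. Factor out: -56 = -19^0 · 56. (Sign doesn't affect v_p.) So v_19(-56) = 0.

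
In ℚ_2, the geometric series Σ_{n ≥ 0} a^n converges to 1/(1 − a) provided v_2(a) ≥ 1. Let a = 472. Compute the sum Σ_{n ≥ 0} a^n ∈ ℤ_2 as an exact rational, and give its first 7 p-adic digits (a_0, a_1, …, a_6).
Σ a^n = 1/(1 − a) = -1/471;  first 7 digits = (1, 0, 0, 1, 1, 0, 0)

v_2(a) = 3 ≥ 1, so the series converges in ℤ_2 to 1/(1 − a) = 1/(1 − 472) = -1/471. Expand this rational in ℤ_2: compute digits iteratively via d_i = x_i mod 2, x_{i+1} = (x_i − d_i)/2. The first 7 digits are (1, 0, 0, 1, 1, 0, 0).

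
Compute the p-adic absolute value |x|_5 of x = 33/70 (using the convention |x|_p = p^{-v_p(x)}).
|33/70|_5 = 5

Step 1 — compute v_5(x) by factoring powers of 5 out of the numerator and denominator: v_5(33/70) = -1. Step 2 — apply |x|_p = p^{-v_p(x)} = 5^{1} = 5.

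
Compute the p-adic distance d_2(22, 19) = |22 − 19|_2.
d_2(22, 19) = 1

Step 1 — x − y = 22 − 19 = 3. Step 2 — v_2(3) = 0 (factor: 3 = (2^0 · 3); the sign does not affect v_p). Step 3 — |x − y|_2 = 2^{0} = 1.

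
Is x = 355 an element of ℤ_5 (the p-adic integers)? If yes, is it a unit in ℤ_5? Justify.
x ∈ ℤ_5 but not a unit; v_5(x) = 1 > 0

ℤ_5 = {x ∈ ℚ_5 : v_5(x) ≥ 0} and ℤ_5^× = {x ∈ ℤ_5 : v_5(x) = 0}. Here v_5(355) = v_5(num) − v_5(den) = 1; compare against these criteria.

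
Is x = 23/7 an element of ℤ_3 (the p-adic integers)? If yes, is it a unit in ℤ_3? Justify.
x ∈ ℤ_3^× (unit); v_3(x) = 0

ℤ_3 = {x ∈ ℚ_3 : v_3(x) ≥ 0} and ℤ_3^× = {x ∈ ℤ_3 : v_3(x) = 0}. Here v_3(23/7) = v_3(num) − v_3(den) = 0; compare against these criteria.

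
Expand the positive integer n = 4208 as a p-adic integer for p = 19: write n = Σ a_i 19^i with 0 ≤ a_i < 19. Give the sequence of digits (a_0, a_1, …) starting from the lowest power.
(a_0, a_1, …) = (9, 12, 11)

Repeated division by 19 gives the digits low-to-high: 4208 = 9 + 12·19^1 + 11·19^2. Digit sequence: (9, 12, 11).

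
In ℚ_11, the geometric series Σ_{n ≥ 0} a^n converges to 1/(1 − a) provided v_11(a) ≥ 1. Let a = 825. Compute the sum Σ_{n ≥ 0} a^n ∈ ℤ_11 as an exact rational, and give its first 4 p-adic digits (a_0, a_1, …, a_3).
Σ a^n = 1/(1 − a) = -1/824;  first 4 digits = (1, 9, 10, 8)

v_11(a) = 1 ≥ 1, so the series converges in ℤ_11 to 1/(1 − a) = 1/(1 − 825) = -1/824. Expand this rational in ℤ_11: compute digits iteratively via d_i = x_i mod 11, x_{i+1} = (x_i − d_i)/11. The first 4 digits are (1, 9, 10, 8).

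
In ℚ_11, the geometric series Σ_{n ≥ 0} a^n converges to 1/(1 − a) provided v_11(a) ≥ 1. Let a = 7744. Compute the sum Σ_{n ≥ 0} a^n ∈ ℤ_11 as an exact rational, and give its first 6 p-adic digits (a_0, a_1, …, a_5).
Σ a^n = 1/(1 − a) = -1/7743;  first 6 digits = (1, 0, 9, 5, 4, 9)

v_11(a) = 2 ≥ 1, so the series converges in ℤ_11 to 1/(1 − a) = 1/(1 − 7744) = -1/7743. Expand this rational in ℤ_11: compute digits iteratively via d_i = x_i mod 11, x_{i+1} = (x_i − d_i)/11. The first 6 digits are (1, 0, 9, 5, 4, 9).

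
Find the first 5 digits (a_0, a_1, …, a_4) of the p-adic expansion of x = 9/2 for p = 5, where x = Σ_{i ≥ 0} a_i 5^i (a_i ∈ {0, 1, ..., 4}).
(a_0, …, a_4) = (2, 3, 2, 2, 2)

v_5(9/2) = 0 (numerator and denominator both coprime to 5), so x ∈ ℤ_5^×. Compute digits iteratively via a_i = x_i mod 5, x_{i+1} = (x_i − a_i)/5, with x_0 = x:
  x_0 = 9/2;  a_0 = 2;  x_1 = (x_0 − 2)/5 = 1/2
  x_1 = 1/2;  a_1 = 3;  x_2 = (x_1 − 3)/5 = -1/2
  x_2 = -1/2;  a_2 = 2;  x_3 = (x_2 − 2)/5 = -1/2
  x_3 = -1/2;  a_3 = 2;  x_4 = (x_3 − 2)/5 = -1/2
  x_4 = -1/2;  a_4 = 2;  x_5 = (x_4 − 2)/5 = -1/2
Digits: (2, 3, 2, 2, 2).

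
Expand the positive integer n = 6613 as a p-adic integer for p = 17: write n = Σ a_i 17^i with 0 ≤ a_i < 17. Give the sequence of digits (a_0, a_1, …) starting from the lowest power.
(a_0, a_1, …) = (0, 15, 5, 1)

Repeated division by 17 gives the digits low-to-high: 6613 = 15·17^1 + 5·17^2 + 1·17^3. Digit sequence: (0, 15, 5, 1).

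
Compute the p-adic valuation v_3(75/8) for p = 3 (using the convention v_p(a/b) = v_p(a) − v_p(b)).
v_3(75/8) = 1

Factor powers of 3 from the numerator and denominator of the reduced fraction: 75 = 3^1 · 25 and 8 = 3^0 · 8. Apply v_p(a/b) = v_p(a) − v_p(b): v_3(75/8) = 1 − 0 = 1.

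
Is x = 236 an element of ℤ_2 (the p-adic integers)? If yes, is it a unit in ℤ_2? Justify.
x ∈ ℤ_2 but not a unit; v_2(x) = 2 > 0

ℤ_2 = {x ∈ ℚ_2 : v_2(x) ≥ 0} and ℤ_2^× = {x ∈ ℤ_2 : v_2(x) = 0}. Here v_2(236) = v_2(num) − v_2(den) = 2; compare against these criteria.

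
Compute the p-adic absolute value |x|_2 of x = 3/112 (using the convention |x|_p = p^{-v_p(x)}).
|3/112|_2 = 16

Step 1 — compute v_2(x) by factoring powers of 2 out of the numerator and denominator: v_2(3/112) = -4. Step 2 — apply |x|_p = p^{-v_p(x)} = 2^{4} = 16.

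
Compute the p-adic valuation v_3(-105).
v_3(-105) = 1

v_3(n) is the largest exponent k such that 3^k divides n. Factor out: -105 = -3^1 · 35. (Sign doesn't affect v_p.) So v_3(-105) = 1.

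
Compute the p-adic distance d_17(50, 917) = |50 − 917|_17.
d_17(50, 917) = 1/289

Step 1 — x − y = 50 − 917 = -867. Step 2 — v_17(-867) = 2 (factor: -867 = −(17^2 · 3); the sign does not affect v_p). Step 3 — |x − y|_17 = 17^{-2} = 1/289.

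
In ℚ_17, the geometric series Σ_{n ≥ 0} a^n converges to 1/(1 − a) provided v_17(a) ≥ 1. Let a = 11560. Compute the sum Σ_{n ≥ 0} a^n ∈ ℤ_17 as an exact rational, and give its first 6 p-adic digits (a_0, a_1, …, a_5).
Σ a^n = 1/(1 − a) = -1/11559;  first 6 digits = (1, 0, 6, 2, 2, 9)

v_17(a) = 2 ≥ 1, so the series converges in ℤ_17 to 1/(1 − a) = 1/(1 − 11560) = -1/11559. Expand this rational in ℤ_17: compute digits iteratively via d_i = x_i mod 17, x_{i+1} = (x_i − d_i)/17. The first 6 digits are (1, 0, 6, 2, 2, 9).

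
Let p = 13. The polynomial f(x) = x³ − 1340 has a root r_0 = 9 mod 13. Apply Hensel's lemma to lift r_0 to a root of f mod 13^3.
r_2 = 1166 (mod 2197)

Hensel: r_{i+1} = r_i − f(r_i)/f′(r_i) mod 13^{i+2}, where f′(x) = 3x². Iterate:
  r_0 = 9 (mod 13)
  r_1 = 152 (mod 169)
  r_2 = 1166 (mod 2197)
Final: r = 1166 with f(r) ≡ 0 mod 13^3.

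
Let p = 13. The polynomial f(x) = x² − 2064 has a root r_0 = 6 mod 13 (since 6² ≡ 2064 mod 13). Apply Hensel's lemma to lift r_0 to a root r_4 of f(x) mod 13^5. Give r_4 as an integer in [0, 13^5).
r_4 = 28736 (mod 371293)

Hensel's recurrence: r_{i+1} = r_i − f(r_i)·(f′(r_i))^{-1} mod 13^{i+2}, with f′(x) = 2x. Iterate:
  r_0 = 6 (mod 13)
  r_1 = 6 (mod 169)
  r_2 = 175 (mod 2197)
  r_3 = 175 (mod 28561)
  r_4 = 28736 (mod 371293)
Final: r_4 = 28736, and one checks f(r_4) ≡ 0 mod 13^5.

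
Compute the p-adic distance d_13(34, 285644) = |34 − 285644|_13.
d_13(34, 285644) = 1/28561

Step 1 — x − y = 34 − 285644 = -285610. Step 2 — v_13(-285610) = 4 (factor: -285610 = −(13^4 · 10); the sign does not affect v_p). Step 3 — |x − y|_13 = 13^{-4} = 1/28561.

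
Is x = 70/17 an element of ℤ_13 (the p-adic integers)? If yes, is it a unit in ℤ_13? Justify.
x ∈ ℤ_13^× (unit); v_13(x) = 0

ℤ_13 = {x ∈ ℚ_13 : v_13(x) ≥ 0} and ℤ_13^× = {x ∈ ℤ_13 : v_13(x) = 0}. Here v_13(70/17) = v_13(num) − v_13(den) = 0; compare against these criteria.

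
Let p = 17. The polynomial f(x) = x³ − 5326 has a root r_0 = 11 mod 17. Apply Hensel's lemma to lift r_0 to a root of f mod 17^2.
r_1 = 147 (mod 289)

Hensel: r_{i+1} = r_i − f(r_i)/f′(r_i) mod 17^{i+2}, where f′(x) = 3x². Iterate:
  r_0 = 11 (mod 17)
  r_1 = 147 (mod 289)
Final: r = 147 with f(r) ≡ 0 mod 17^2.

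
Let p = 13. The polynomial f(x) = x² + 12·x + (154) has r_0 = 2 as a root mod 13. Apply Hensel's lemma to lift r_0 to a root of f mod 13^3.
r_2 = 1744 (mod 2197)

Hensel: r_{i+1} = r_i − f(r_i)·(f′(r_i))^{-1} mod 13^{i+2}, f′(x) = 2x + 12. Iterate:
  r_0 = 2 (mod 13)
  r_1 = 54 (mod 169)
  r_2 = 1744 (mod 2197)
Final: r = 1744 satisfies f(r) ≡ 0 mod 13^3.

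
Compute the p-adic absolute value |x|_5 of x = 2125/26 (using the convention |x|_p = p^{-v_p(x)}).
|2125/26|_5 = 1/125

Step 1 — compute v_5(x) by factoring powers of 5 out of the numerator and denominator: v_5(2125/26) = 3. Step 2 — apply |x|_p = p^{-v_p(x)} = 5^{-3} = 1/125.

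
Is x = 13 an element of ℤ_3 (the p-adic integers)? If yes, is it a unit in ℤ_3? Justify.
x ∈ ℤ_3^× (unit); v_3(x) = 0

ℤ_3 = {x ∈ ℚ_3 : v_3(x) ≥ 0} and ℤ_3^× = {x ∈ ℤ_3 : v_3(x) = 0}. Here v_3(13) = v_3(num) − v_3(den) = 0; compare against these criteria.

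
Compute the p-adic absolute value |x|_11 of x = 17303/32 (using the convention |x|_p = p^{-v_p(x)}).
|17303/32|_11 = 1/1331

Step 1 — compute v_11(x) by factoring powers of 11 out of the numerator and denominator: v_11(17303/32) = 3. Step 2 — apply |x|_p = p^{-v_p(x)} = 11^{-3} = 1/1331.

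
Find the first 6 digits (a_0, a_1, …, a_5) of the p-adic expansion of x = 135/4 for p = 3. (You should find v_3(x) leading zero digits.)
(a_0, …, a_5) = (0, 0, 0, 2, 2, 0)

v_3(135/4) = 3, so a_0 = ... = a_2 = 0. Factor out: x = 3^3 · u with u = 5/4 a unit in ℤ_3. Expand u iteratively via a_{v+i} = u_i mod 3, u_{i+1} = (u_i − a_{v+i})/3:
  u_0 = 5/4;  a_3 = 2;  u_1 = (u_0 − 2)/3 = -1/4
  u_1 = -1/4;  a_4 = 2;  u_2 = (u_1 − 2)/3 = -3/4
  u_2 = -3/4;  a_5 = 0;  u_3 = (u_2 − 0)/3 = -1/4
Digits: (0, 0, 0, 2, 2, 0).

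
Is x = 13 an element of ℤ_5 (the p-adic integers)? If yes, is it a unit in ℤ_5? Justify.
x ∈ ℤ_5^× (unit); v_5(x) = 0

ℤ_5 = {x ∈ ℚ_5 : v_5(x) ≥ 0} and ℤ_5^× = {x ∈ ℤ_5 : v_5(x) = 0}. Here v_5(13) = v_5(num) − v_5(den) = 0; compare against these criteria.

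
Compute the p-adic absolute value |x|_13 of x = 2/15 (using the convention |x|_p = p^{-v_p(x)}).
|2/15|_13 = 1

Step 1 — compute v_13(x) by factoring powers of 13 out of the numerator and denominator: v_13(2/15) = 0. Step 2 — apply |x|_p = p^{-v_p(x)} = 13^{0} = 1.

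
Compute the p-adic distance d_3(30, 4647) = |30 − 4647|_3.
d_3(30, 4647) = 1/243

Step 1 — x − y = 30 − 4647 = -4617. Step 2 — v_3(-4617) = 5 (factor: -4617 = −(3^5 · 19); the sign does not affect v_p). Step 3 — |x − y|_3 = 3^{-5} = 1/243.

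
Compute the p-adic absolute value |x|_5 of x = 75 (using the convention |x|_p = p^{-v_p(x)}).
|75|_5 = 1/25

Step 1 — compute v_5(x) by factoring powers of 5 out of the numerator and denominator: v_5(75) = 2. Step 2 — apply |x|_p = p^{-v_p(x)} = 5^{-2} = 1/25.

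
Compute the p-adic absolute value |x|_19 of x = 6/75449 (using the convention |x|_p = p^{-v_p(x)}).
|6/75449|_19 = 6859

Step 1 — compute v_19(x) by factoring powers of 19 out of the numerator and denominator: v_19(6/75449) = -3. Step 2 — apply |x|_p = p^{-v_p(x)} = 19^{3} = 6859.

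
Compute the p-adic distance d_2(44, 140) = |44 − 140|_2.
d_2(44, 140) = 1/32

Step 1 — x − y = 44 − 140 = -96. Step 2 — v_2(-96) = 5 (factor: -96 = −(2^5 · 3); the sign does not affect v_p). Step 3 — |x − y|_2 = 2^{-5} = 1/32.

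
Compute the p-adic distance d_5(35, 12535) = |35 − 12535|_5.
d_5(35, 12535) = 1/3125

Step 1 — x − y = 35 − 12535 = -12500. Step 2 — v_5(-12500) = 5 (factor: -12500 = −(5^5 · 4); the sign does not affect v_p). Step 3 — |x − y|_5 = 5^{-5} = 1/3125.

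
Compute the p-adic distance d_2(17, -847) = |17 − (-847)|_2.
d_2(17, -847) = 1/32

Step 1 — x − y = 17 − (-847) = 864. Step 2 — v_2(864) = 5 (factor: 864 = (2^5 · 27); the sign does not affect v_p). Step 3 — |x − y|_2 = 2^{-5} = 1/32.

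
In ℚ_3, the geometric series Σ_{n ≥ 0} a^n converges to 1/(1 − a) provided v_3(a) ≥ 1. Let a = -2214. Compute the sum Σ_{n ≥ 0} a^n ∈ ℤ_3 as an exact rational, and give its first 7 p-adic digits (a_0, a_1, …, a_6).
Σ a^n = 1/(1 − a) = 1/2215;  first 7 digits = (1, 0, 0, 2, 2, 2, 0)

v_3(a) = 3 ≥ 1, so the series converges in ℤ_3 to 1/(1 − a) = 1/(1 − (-2214)) = 1/2215. Expand this rational in ℤ_3: compute digits iteratively via d_i = x_i mod 3, x_{i+1} = (x_i − d_i)/3. The first 7 digits are (1, 0, 0, 2, 2, 2, 0).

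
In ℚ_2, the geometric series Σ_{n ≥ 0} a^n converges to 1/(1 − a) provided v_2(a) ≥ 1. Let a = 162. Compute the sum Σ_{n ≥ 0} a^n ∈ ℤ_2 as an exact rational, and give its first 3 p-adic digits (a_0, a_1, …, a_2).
Σ a^n = 1/(1 − a) = -1/161;  first 3 digits = (1, 1, 1)

v_2(a) = 1 ≥ 1, so the series converges in ℤ_2 to 1/(1 − a) = 1/(1 − 162) = -1/161. Expand this rational in ℤ_2: compute digits iteratively via d_i = x_i mod 2, x_{i+1} = (x_i − d_i)/2. The first 3 digits are (1, 1, 1).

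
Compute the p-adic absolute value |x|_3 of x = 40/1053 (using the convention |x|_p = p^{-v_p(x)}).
|40/1053|_3 = 81

Step 1 — compute v_3(x) by factoring powers of 3 out of the numerator and denominator: v_3(40/1053) = -4. Step 2 — apply |x|_p = p^{-v_p(x)} = 3^{4} = 81.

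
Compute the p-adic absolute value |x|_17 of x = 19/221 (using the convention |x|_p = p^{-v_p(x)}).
|19/221|_17 = 17

Step 1 — compute v_17(x) by factoring powers of 17 out of the numerator and denominator: v_17(19/221) = -1. Step 2 — apply |x|_p = p^{-v_p(x)} = 17^{1} = 17.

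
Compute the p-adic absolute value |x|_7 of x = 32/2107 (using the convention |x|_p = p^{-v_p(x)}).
|32/2107|_7 = 49

Step 1 — compute v_7(x) by factoring powers of 7 out of the numerator and denominator: v_7(32/2107) = -2. Step 2 — apply |x|_p = p^{-v_p(x)} = 7^{2} = 49.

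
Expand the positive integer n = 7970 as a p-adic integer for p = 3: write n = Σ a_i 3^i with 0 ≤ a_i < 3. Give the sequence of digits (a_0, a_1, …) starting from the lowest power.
(a_0, a_1, …) = (2, 1, 0, 1, 2, 2, 1, 0, 1)

Repeated division by 3 gives the digits low-to-high: 7970 = 2 + 1·3^1 + 1·3^3 + 2·3^4 + 2·3^5 + 1·3^6 + 1·3^8. Digit sequence: (2, 1, 0, 1, 2, 2, 1, 0, 1).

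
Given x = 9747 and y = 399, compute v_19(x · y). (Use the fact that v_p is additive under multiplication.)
v_19(3889053) = 3

v_p(x) = 2 (factor: 9747 = 19^2 · 27); v_p(y) = 1 (factor: 399 = 19^1 · 21). Additivity: v_p(xy) = v_p(x) + v_p(y) = 2 + 1 = 3. (Direct check: xy = 3889053 = 19^3 · (567).)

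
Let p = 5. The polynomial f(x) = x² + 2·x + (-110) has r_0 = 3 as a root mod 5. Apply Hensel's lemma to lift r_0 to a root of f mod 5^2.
r_1 = 18 (mod 25)

Hensel: r_{i+1} = r_i − f(r_i)·(f′(r_i))^{-1} mod 5^{i+2}, f′(x) = 2x + 2. Iterate:
  r_0 = 3 (mod 5)
  r_1 = 18 (mod 25)
Final: r = 18 satisfies f(r) ≡ 0 mod 5^2.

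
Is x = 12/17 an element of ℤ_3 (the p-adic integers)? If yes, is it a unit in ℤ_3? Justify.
x ∈ ℤ_3 but not a unit; v_3(x) = 1 > 0

ℤ_3 = {x ∈ ℚ_3 : v_3(x) ≥ 0} and ℤ_3^× = {x ∈ ℤ_3 : v_3(x) = 0}. Here v_3(12/17) = v_3(num) − v_3(den) = 1; compare against these criteria.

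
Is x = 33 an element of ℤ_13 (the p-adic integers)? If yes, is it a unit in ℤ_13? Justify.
x ∈ ℤ_13^× (unit); v_13(x) = 0

ℤ_13 = {x ∈ ℚ_13 : v_13(x) ≥ 0} and ℤ_13^× = {x ∈ ℤ_13 : v_13(x) = 0}. Here v_13(33) = v_13(num) − v_13(den) = 0; compare against these criteria.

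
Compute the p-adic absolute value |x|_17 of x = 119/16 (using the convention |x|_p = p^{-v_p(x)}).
|119/16|_17 = 1/17

Step 1 — compute v_17(x) by factoring powers of 17 out of the numerator and denominator: v_17(119/16) = 1. Step 2 — apply |x|_p = p^{-v_p(x)} = 17^{-1} = 1/17.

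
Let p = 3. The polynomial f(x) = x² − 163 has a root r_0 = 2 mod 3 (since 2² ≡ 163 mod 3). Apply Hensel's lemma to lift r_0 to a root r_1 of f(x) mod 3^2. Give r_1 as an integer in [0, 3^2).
r_1 = 8 (mod 9)

Hensel's recurrence: r_{i+1} = r_i − f(r_i)·(f′(r_i))^{-1} mod 3^{i+2}, with f′(x) = 2x. Iterate:
  r_0 = 2 (mod 3)
  r_1 = 8 (mod 9)
Final: r_1 = 8, and one checks f(r_1) ≡ 0 mod 3^2.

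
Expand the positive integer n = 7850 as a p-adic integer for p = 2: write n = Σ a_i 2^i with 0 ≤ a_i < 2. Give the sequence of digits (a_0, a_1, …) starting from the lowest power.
(a_0, a_1, …) = (0, 1, 0, 1, 0, 1, 0, 1, 0, 1, 1, 1, 1)

Repeated division by 2 gives the digits low-to-high: 7850 = 1·2^1 + 1·2^3 + 1·2^5 + 1·2^7 + 1·2^9 + 1·2^10 + 1·2^11 + 1·2^12. Digit sequence: (0, 1, 0, 1, 0, 1, 0, 1, 0, 1, 1, 1, 1).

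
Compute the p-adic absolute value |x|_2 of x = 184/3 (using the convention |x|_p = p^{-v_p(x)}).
|184/3|_2 = 1/8

Step 1 — compute v_2(x) by factoring powers of 2 out of the numerator and denominator: v_2(184/3) = 3. Step 2 — apply |x|_p = p^{-v_p(x)} = 2^{-3} = 1/8.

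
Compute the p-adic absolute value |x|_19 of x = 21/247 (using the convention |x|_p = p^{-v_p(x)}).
|21/247|_19 = 19

Step 1 — compute v_19(x) by factoring powers of 19 out of the numerator and denominator: v_19(21/247) = -1. Step 2 — apply |x|_p = p^{-v_p(x)} = 19^{1} = 19.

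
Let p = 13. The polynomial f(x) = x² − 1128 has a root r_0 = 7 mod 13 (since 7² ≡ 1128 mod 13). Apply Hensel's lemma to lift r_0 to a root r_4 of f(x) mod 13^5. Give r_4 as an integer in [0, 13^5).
r_4 = 318975 (mod 371293)

Hensel's recurrence: r_{i+1} = r_i − f(r_i)·(f′(r_i))^{-1} mod 13^{i+2}, with f′(x) = 2x. Iterate:
  r_0 = 7 (mod 13)
  r_1 = 72 (mod 169)
  r_2 = 410 (mod 2197)
  r_3 = 4804 (mod 28561)
  r_4 = 318975 (mod 371293)
Final: r_4 = 318975, and one checks f(r_4) ≡ 0 mod 13^5.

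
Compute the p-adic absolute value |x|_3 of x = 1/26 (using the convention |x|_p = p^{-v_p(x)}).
|1/26|_3 = 1

Step 1 — compute v_3(x) by factoring powers of 3 out of the numerator and denominator: v_3(1/26) = 0. Step 2 — apply |x|_p = p^{-v_p(x)} = 3^{0} = 1.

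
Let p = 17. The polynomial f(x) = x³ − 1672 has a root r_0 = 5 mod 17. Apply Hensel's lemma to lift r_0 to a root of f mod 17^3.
r_2 = 804 (mod 4913)

Hensel: r_{i+1} = r_i − f(r_i)/f′(r_i) mod 17^{i+2}, where f′(x) = 3x². Iterate:
  r_0 = 5 (mod 17)
  r_1 = 226 (mod 289)
  r_2 = 804 (mod 4913)
Final: r = 804 with f(r) ≡ 0 mod 17^3.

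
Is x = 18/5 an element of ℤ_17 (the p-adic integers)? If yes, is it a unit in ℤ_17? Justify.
x ∈ ℤ_17^× (unit); v_17(x) = 0

ℤ_17 = {x ∈ ℚ_17 : v_17(x) ≥ 0} and ℤ_17^× = {x ∈ ℤ_17 : v_17(x) = 0}. Here v_17(18/5) = v_17(num) − v_17(den) = 0; compare against these criteria.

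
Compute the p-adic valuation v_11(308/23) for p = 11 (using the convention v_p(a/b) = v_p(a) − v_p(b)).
v_11(308/23) = 1

Factor powers of 11 from the numerator and denominator of the reduced fraction: 308 = 11^1 · 28 and 23 = 11^0 · 23. Apply v_p(a/b) = v_p(a) − v_p(b): v_11(308/23) = 1 − 0 = 1.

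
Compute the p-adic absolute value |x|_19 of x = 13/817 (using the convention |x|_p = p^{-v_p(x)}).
|13/817|_19 = 19

Step 1 — compute v_19(x) by factoring powers of 19 out of the numerator and denominator: v_19(13/817) = -1. Step 2 — apply |x|_p = p^{-v_p(x)} = 19^{1} = 19.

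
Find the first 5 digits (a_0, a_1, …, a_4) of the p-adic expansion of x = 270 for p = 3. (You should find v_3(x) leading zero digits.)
(a_0, …, a_4) = (0, 0, 0, 1, 0)

v_3(270) = 3, so a_0 = ... = a_2 = 0. Factor out: x = 3^3 · u with u = 10 a unit in ℤ_3. Expand u iteratively via a_{v+i} = u_i mod 3, u_{i+1} = (u_i − a_{v+i})/3:
  u_0 = 10;  a_3 = 1;  u_1 = (u_0 − 1)/3 = 3
  u_1 = 3;  a_4 = 0;  u_2 = (u_1 − 0)/3 = 1
Digits: (0, 0, 0, 1, 0).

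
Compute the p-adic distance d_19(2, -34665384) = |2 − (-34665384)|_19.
d_19(2, -34665384) = 1/2476099

Step 1 — x − y = 2 − (-34665384) = 34665386. Step 2 — v_19(34665386) = 5 (factor: 34665386 = (19^5 · 14); the sign does not affect v_p). Step 3 — |x − y|_19 = 19^{-5} = 1/2476099.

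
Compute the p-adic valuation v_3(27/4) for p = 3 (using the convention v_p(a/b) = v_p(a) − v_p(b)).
v_3(27/4) = 3

Factor powers of 3 from the numerator and denominator of the reduced fraction: 27 = 3^3 · 1 and 4 = 3^0 · 4. Apply v_p(a/b) = v_p(a) − v_p(b): v_3(27/4) = 3 − 0 = 3.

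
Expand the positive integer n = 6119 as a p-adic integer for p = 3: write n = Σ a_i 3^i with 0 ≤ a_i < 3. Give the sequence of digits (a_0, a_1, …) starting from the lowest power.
(a_0, a_1, …) = (2, 2, 1, 1, 0, 1, 2, 2)

Repeated division by 3 gives the digits low-to-high: 6119 = 2 + 2·3^1 + 1·3^2 + 1·3^3 + 1·3^5 + 2·3^6 + 2·3^7. Digit sequence: (2, 2, 1, 1, 0, 1, 2, 2).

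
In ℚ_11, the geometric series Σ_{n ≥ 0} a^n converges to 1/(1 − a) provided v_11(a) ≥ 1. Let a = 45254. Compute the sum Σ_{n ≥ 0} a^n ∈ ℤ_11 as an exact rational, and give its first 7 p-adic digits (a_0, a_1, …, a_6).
Σ a^n = 1/(1 − a) = -1/45253;  first 7 digits = (1, 0, 0, 1, 3, 0, 1)

v_11(a) = 3 ≥ 1, so the series converges in ℤ_11 to 1/(1 − a) = 1/(1 − 45254) = -1/45253. Expand this rational in ℤ_11: compute digits iteratively via d_i = x_i mod 11, x_{i+1} = (x_i − d_i)/11. The first 7 digits are (1, 0, 0, 1, 3, 0, 1).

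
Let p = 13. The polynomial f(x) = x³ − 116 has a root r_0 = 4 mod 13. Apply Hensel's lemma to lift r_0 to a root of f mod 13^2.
r_1 = 160 (mod 169)

Hensel: r_{i+1} = r_i − f(r_i)/f′(r_i) mod 13^{i+2}, where f′(x) = 3x². Iterate:
  r_0 = 4 (mod 13)
  r_1 = 160 (mod 169)
Final: r = 160 with f(r) ≡ 0 mod 13^2.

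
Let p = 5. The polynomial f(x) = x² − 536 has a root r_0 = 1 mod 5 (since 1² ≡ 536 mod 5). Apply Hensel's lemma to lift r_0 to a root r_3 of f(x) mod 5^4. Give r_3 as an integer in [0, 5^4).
r_3 = 256 (mod 625)

Hensel's recurrence: r_{i+1} = r_i − f(r_i)·(f′(r_i))^{-1} mod 5^{i+2}, with f′(x) = 2x. Iterate:
  r_0 = 1 (mod 5)
  r_1 = 6 (mod 25)
  r_2 = 6 (mod 125)
  r_3 = 256 (mod 625)
Final: r_3 = 256, and one checks f(r_3) ≡ 0 mod 5^4.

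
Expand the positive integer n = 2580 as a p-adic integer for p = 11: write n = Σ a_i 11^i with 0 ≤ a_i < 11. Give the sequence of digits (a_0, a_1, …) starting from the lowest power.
(a_0, a_1, …) = (6, 3, 10, 1)

Repeated division by 11 gives the digits low-to-high: 2580 = 6 + 3·11^1 + 10·11^2 + 1·11^3. Digit sequence: (6, 3, 10, 1).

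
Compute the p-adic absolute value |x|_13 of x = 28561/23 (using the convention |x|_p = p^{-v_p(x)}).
|28561/23|_13 = 1/28561

Step 1 — compute v_13(x) by factoring powers of 13 out of the numerator and denominator: v_13(28561/23) = 4. Step 2 — apply |x|_p = p^{-v_p(x)} = 13^{-4} = 1/28561.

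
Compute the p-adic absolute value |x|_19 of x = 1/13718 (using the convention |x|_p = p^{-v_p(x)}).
|1/13718|_19 = 6859

Step 1 — compute v_19(x) by factoring powers of 19 out of the numerator and denominator: v_19(1/13718) = -3. Step 2 — apply |x|_p = p^{-v_p(x)} = 19^{3} = 6859.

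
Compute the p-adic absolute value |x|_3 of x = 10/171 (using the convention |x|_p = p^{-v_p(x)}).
|10/171|_3 = 9

Step 1 — compute v_3(x) by factoring powers of 3 out of the numerator and denominator: v_3(10/171) = -2. Step 2 — apply |x|_p = p^{-v_p(x)} = 3^{2} = 9.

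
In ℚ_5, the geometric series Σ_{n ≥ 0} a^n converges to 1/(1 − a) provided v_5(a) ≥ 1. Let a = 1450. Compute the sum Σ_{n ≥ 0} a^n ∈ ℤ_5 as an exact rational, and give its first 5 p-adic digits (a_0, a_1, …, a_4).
Σ a^n = 1/(1 − a) = -1/1449;  first 5 digits = (1, 0, 3, 1, 1)

v_5(a) = 2 ≥ 1, so the series converges in ℤ_5 to 1/(1 − a) = 1/(1 − 1450) = -1/1449. Expand this rational in ℤ_5: compute digits iteratively via d_i = x_i mod 5, x_{i+1} = (x_i − d_i)/5. The first 5 digits are (1, 0, 3, 1, 1).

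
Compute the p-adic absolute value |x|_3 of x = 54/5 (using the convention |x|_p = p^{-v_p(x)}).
|54/5|_3 = 1/27

Step 1 — compute v_3(x) by factoring powers of 3 out of the numerator and denominator: v_3(54/5) = 3. Step 2 — apply |x|_p = p^{-v_p(x)} = 3^{-3} = 1/27.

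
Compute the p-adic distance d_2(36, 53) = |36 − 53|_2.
d_2(36, 53) = 1

Step 1 — x − y = 36 − 53 = -17. Step 2 — v_2(-17) = 0 (factor: -17 = −(2^0 · 17); the sign does not affect v_p). Step 3 — |x − y|_2 = 2^{0} = 1.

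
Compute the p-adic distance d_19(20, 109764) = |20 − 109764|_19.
d_19(20, 109764) = 1/6859

Step 1 — x − y = 20 − 109764 = -109744. Step 2 — v_19(-109744) = 3 (factor: -109744 = −(19^3 · 16); the sign does not affect v_p). Step 3 — |x − y|_19 = 19^{-3} = 1/6859.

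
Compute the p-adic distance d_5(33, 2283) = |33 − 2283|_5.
d_5(33, 2283) = 1/125

Step 1 — x − y = 33 − 2283 = -2250. Step 2 — v_5(-2250) = 3 (factor: -2250 = −(5^3 · 18); the sign does not affect v_p). Step 3 — |x − y|_5 = 5^{-3} = 1/125.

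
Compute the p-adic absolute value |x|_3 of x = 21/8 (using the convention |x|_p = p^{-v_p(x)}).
|21/8|_3 = 1/3

Step 1 — compute v_3(x) by factoring powers of 3 out of the numerator and denominator: v_3(21/8) = 1. Step 2 — apply |x|_p = p^{-v_p(x)} = 3^{-1} = 1/3.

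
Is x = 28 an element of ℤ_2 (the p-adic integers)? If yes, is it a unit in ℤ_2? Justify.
x ∈ ℤ_2 but not a unit; v_2(x) = 2 > 0

ℤ_2 = {x ∈ ℚ_2 : v_2(x) ≥ 0} and ℤ_2^× = {x ∈ ℤ_2 : v_2(x) = 0}. Here v_2(28) = v_2(num) − v_2(den) = 2; compare against these criteria.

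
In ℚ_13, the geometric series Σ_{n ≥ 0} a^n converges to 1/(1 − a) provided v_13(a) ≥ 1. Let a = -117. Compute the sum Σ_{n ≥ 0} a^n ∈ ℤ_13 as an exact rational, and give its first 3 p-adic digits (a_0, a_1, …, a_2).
Σ a^n = 1/(1 − a) = 1/118;  first 3 digits = (1, 4, 2)

v_13(a) = 1 ≥ 1, so the series converges in ℤ_13 to 1/(1 − a) = 1/(1 − (-117)) = 1/118. Expand this rational in ℤ_13: compute digits iteratively via d_i = x_i mod 13, x_{i+1} = (x_i − d_i)/13. The first 3 digits are (1, 4, 2).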